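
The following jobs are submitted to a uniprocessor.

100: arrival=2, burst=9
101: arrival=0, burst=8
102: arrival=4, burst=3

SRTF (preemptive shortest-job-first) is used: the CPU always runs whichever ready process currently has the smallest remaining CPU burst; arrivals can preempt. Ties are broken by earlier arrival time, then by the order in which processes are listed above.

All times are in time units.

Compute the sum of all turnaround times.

Gantt: | 101 0-4 | 102 4-7 | 101 7-11 | 100 11-20 |
Completion: 100=20  101=11  102=7
Turnaround (C−A): 100=18  101=11  102=3
Turnaround = completion − arrival: 100=18, 101=11, 102=3
Total turnaround = 18 + 11 + 3 = 32

32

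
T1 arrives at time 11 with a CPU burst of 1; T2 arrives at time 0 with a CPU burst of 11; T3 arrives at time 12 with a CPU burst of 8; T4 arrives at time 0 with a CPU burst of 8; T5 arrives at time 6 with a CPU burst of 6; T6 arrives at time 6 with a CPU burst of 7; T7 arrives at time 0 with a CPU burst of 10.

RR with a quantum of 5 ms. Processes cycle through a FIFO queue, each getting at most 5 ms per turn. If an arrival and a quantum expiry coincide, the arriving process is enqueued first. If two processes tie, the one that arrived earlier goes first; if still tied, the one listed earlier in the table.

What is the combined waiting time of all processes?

215

Gantt: | T2 0-5 | T4 5-10 | T7 10-15 | T2 15-20 | T5 20-25 | T6 25-30 | T4 30-33 | T1 33-34 | T3 34-39 | T7 39-44 | T2 44-45 | T5 45-46 | T6 46-48 | T3 48-51 |
Completion: T1=34  T2=45  T3=51  T4=33  T5=46  T6=48  T7=44
Waiting = turnaround − burst: T1=22, T2=34, T3=31, T4=25, T5=34, T6=35, T7=34
Total waiting = 22 + 34 + 31 + 25 + 34 + 35 + 34 = 215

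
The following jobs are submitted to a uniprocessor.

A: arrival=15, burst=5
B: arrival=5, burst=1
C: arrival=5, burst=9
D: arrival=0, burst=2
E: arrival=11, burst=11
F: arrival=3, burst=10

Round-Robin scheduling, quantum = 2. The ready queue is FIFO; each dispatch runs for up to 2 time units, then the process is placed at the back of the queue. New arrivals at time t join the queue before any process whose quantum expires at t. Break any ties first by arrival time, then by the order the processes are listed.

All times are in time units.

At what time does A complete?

34

Timeline: | D 0-2 | idle 2-3 | F 3-5 | B 5-6 | C 6-8 | F 8-10 | C 10-12 | F 12-14 | E 14-16 | C 16-18 | F 18-20 | A 20-22 | E 22-24 | C 24-26 | F 26-28 | A 28-30 | E 30-32 | C 32-33 | A 33-34 | E 34-39 |
Completion: A=34  B=6  C=33  D=2  E=39  F=28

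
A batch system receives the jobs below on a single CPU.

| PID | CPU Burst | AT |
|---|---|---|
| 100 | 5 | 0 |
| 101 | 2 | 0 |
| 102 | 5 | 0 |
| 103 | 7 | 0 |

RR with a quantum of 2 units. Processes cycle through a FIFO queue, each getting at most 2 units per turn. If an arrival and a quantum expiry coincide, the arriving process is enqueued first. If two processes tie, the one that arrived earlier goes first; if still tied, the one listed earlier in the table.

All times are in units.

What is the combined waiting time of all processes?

35

Gantt: | 100 0-2 | 101 2-4 | 102 4-6 | 103 6-8 | 100 8-10 | 102 10-12 | 103 12-14 | 100 14-15 | 102 15-16 | 103 16-19 |
Completion: 100=15  101=4  102=16  103=19
Waiting = turnaround − burst: 100=10, 101=2, 102=11, 103=12
Total waiting = 10 + 2 + 11 + 12 = 35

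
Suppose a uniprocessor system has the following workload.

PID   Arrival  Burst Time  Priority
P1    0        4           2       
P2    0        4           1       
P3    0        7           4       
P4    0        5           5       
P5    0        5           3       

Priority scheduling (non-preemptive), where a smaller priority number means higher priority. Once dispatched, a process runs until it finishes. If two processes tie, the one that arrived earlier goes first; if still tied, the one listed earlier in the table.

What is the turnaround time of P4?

Gantt: | P2 0-4 | P1 4-8 | P5 8-13 | P3 13-20 | P4 20-25 |
Completion: P1=8  P2=4  P3=20  P4=25  P5=13
Turnaround (C−A): P1=8  P2=4  P3=20  P4=25  P5=13
Turnaround(P4) = completion − arrival = 25 − 0 = 25

25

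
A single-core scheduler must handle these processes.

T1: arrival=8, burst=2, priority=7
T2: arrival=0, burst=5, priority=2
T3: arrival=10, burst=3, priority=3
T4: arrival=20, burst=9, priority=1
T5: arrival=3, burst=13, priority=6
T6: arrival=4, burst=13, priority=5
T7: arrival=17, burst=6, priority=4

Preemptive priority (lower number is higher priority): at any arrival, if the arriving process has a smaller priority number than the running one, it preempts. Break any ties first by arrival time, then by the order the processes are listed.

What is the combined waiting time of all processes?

Timeline: | T2 0-5 | T6 5-10 | T3 10-13 | T6 13-17 | T7 17-20 | T4 20-29 | T7 29-32 | T6 32-36 | T5 36-49 | T1 49-51 |
Completion: T1=51  T2=5  T3=13  T4=29  T5=49  T6=36  T7=32
Turnaround (C−A): T1=43  T2=5  T3=3  T4=9  T5=46  T6=32  T7=15
Waiting = turnaround − burst: T1=41, T2=0, T3=0, T4=0, T5=33, T6=19, T7=9
Total waiting = 41 + 0 + 0 + 0 + 33 + 19 + 9 = 102

102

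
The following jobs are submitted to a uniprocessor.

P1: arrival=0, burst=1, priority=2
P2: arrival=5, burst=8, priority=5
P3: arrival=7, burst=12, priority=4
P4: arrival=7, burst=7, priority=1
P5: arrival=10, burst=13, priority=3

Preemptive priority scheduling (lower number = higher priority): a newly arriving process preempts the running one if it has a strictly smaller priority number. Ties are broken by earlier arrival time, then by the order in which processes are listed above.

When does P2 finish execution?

Schedule: | P1 0-1 | idle 1-5 | P2 5-7 | P4 7-14 | P5 14-27 | P3 27-39 | P2 39-45 |
Completion: P1=1  P2=45  P3=39  P4=14  P5=27

45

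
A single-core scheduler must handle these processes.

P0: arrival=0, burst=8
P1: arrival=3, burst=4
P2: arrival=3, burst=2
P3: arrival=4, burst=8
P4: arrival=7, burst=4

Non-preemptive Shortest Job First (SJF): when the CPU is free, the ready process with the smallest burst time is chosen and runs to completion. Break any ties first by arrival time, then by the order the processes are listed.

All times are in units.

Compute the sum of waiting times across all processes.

33

Timeline: | P0 0-8 | P2 8-10 | P1 10-14 | P4 14-18 | P3 18-26 |
Completion: P0=8  P1=14  P2=10  P3=26  P4=18
Waiting = turnaround − burst: P0=0, P1=7, P2=5, P3=14, P4=7
Total waiting = 0 + 7 + 5 + 14 + 7 = 33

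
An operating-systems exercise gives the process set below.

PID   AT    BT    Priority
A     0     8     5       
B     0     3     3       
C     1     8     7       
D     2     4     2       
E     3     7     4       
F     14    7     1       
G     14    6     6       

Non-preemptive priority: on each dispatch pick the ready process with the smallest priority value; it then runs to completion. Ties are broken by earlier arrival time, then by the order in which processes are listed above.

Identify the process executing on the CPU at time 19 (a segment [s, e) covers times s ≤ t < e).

F

Schedule: | B 0-3 | D 3-7 | E 7-14 | F 14-21 | A 21-29 | G 29-35 | C 35-43 |
Completion: A=29  B=3  C=43  D=7  E=14  F=21  G=35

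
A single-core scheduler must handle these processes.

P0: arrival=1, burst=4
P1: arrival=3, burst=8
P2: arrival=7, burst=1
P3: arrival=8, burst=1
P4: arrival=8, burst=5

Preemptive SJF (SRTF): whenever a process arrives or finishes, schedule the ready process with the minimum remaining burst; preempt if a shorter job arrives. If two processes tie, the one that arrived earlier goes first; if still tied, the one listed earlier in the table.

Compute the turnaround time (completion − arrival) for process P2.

1

Schedule: | idle 0-1 | P0 1-5 | P1 5-7 | P2 7-8 | P3 8-9 | P4 9-14 | P1 14-20 |
Completion: P0=5  P1=20  P2=8  P3=9  P4=14
Turnaround (C−A): P0=4  P1=17  P2=1  P3=1  P4=6
Turnaround(P2) = completion − arrival = 8 − 7 = 1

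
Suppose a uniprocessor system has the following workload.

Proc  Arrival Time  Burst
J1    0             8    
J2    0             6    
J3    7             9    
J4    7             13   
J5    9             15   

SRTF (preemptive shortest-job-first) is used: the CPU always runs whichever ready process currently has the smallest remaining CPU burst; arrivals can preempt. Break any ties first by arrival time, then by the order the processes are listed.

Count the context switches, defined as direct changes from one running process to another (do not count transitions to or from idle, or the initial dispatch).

Schedule: | J2 0-6 | J1 6-14 | J3 14-23 | J4 23-36 | J5 36-51 |
Completion: J1=14  J2=6  J3=23  J4=36  J5=51
Turnaround (C−A): J1=14  J2=6  J3=16  J4=29  J5=42

4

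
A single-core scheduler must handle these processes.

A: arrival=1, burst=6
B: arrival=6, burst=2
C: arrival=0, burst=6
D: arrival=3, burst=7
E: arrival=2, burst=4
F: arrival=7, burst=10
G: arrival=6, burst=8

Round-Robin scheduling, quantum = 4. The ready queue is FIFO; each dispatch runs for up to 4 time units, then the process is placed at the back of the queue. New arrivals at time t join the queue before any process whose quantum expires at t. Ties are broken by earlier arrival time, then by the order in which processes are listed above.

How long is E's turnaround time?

10

Schedule: | C 0-4 | A 4-8 | E 8-12 | D 12-16 | C 16-18 | B 18-20 | G 20-24 | F 24-28 | A 28-30 | D 30-33 | G 33-37 | F 37-43 |
Completion: A=30  B=20  C=18  D=33  E=12  F=43  G=37
Turnaround (C−A): A=29  B=14  C=18  D=30  E=10  F=36  G=31
Turnaround(E) = completion − arrival = 12 − 2 = 10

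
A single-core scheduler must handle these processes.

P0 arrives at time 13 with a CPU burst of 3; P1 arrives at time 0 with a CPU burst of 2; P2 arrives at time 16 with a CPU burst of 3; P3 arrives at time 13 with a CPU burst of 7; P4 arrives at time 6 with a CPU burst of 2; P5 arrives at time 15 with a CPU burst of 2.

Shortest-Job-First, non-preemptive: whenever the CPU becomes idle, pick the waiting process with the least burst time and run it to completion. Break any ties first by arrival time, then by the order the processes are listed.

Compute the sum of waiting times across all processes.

11

Schedule: | P1 0-2 | idle 2-6 | P4 6-8 | idle 8-13 | P0 13-16 | P5 16-18 | P2 18-21 | P3 21-28 |
Completion: P0=16  P1=2  P2=21  P3=28  P4=8  P5=18
Waiting = turnaround − burst: P0=0, P1=0, P2=2, P3=8, P4=0, P5=1
Total waiting = 0 + 0 + 2 + 8 + 0 + 1 = 11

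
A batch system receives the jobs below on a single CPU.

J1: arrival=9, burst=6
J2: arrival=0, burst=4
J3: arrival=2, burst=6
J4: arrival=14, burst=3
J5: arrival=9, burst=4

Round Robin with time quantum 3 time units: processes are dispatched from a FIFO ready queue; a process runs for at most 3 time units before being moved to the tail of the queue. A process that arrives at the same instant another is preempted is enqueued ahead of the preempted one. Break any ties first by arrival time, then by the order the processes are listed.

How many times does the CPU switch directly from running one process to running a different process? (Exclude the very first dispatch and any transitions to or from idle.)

8

Schedule: | J2 0-3 | J3 3-6 | J2 6-7 | J3 7-10 | J1 10-13 | J5 13-16 | J1 16-19 | J4 19-22 | J5 22-23 |
Completion: J1=19  J2=7  J3=10  J4=22  J5=23
Turnaround (C−A): J1=10  J2=7  J3=8  J4=8  J5=14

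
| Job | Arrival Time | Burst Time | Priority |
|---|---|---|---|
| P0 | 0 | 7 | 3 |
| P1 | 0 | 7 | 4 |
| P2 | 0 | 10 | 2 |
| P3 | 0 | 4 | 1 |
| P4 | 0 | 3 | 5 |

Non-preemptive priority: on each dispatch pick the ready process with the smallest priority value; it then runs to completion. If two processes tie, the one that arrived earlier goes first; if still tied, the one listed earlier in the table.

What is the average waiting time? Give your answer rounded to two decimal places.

Gantt: | P3 0-4 | P2 4-14 | P0 14-21 | P1 21-28 | P4 28-31 |
Completion: P0=21  P1=28  P2=14  P3=4  P4=31
Waiting times: P0=14, P1=21, P2=4, P3=0, P4=28
Average waiting = (14+21+4+0+28) / 5 = 67/5 = 13.40

13.40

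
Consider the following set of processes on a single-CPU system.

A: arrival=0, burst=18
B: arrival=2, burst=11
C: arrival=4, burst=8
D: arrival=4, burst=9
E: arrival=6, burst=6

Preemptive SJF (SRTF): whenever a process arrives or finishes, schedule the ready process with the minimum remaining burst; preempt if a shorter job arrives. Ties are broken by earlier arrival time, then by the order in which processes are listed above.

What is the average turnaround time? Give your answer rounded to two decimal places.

25.80

Schedule: | A 0-2 | B 2-4 | C 4-12 | E 12-18 | B 18-27 | D 27-36 | A 36-52 |
Completion: A=52  B=27  C=12  D=36  E=18
Turnaround (C−A): A=52  B=25  C=8  D=32  E=12
Turnaround times: A=52, B=25, C=8, D=32, E=12
Average turnaround = (52+25+8+32+12) / 5 = 129/5 = 25.80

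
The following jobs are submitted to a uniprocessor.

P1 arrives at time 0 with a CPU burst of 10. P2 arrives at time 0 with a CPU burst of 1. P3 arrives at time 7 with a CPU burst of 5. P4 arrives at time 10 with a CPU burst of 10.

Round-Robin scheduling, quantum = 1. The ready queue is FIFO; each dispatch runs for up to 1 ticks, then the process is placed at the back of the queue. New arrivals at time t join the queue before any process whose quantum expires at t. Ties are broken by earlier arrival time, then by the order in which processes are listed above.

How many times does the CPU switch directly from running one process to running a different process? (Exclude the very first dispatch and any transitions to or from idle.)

15

Timeline: | P1 0-1 | P2 1-2 | P1 2-7 | P3 7-8 | P1 8-9 | P3 9-10 | P1 10-11 | P4 11-12 | P3 12-13 | P1 13-14 | P4 14-15 | P3 15-16 | P1 16-17 | P4 17-18 | P3 18-19 | P4 19-26 |
Completion: P1=17  P2=2  P3=19  P4=26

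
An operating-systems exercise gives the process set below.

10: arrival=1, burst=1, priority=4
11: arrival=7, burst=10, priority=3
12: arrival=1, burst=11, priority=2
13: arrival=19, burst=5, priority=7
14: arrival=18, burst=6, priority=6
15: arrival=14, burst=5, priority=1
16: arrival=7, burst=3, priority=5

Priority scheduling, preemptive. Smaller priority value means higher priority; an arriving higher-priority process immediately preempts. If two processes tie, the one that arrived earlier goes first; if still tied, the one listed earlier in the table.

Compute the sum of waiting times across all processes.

88

Schedule: | idle 0-1 | 12 1-12 | 11 12-14 | 15 14-19 | 11 19-27 | 10 27-28 | 16 28-31 | 14 31-37 | 13 37-42 |
Completion: 10=28  11=27  12=12  13=42  14=37  15=19  16=31
Turnaround (C−A): 10=27  11=20  12=11  13=23  14=19  15=5  16=24
Waiting = turnaround − burst: 10=26, 11=10, 12=0, 13=18, 14=13, 15=0, 16=21
Total waiting = 26 + 10 + 0 + 18 + 13 + 0 + 21 = 88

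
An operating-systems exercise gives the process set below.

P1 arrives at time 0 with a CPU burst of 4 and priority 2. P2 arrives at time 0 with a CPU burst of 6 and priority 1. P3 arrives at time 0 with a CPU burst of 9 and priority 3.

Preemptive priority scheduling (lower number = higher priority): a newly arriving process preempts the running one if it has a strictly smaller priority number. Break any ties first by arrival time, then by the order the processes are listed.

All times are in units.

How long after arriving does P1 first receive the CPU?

Gantt: | P2 0-6 | P1 6-10 | P3 10-19 |
Completion: P1=10  P2=6  P3=19
Turnaround (C−A): P1=10  P2=6  P3=19
Response(P1) = first start − arrival = 6 − 0 = 6

6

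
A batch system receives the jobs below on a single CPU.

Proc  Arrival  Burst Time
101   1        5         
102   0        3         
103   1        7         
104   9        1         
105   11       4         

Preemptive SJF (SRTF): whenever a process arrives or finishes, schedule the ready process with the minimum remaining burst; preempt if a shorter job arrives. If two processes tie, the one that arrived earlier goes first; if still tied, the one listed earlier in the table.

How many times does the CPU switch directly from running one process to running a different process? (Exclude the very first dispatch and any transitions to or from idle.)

Schedule: | 102 0-3 | 101 3-8 | 103 8-9 | 104 9-10 | 103 10-11 | 105 11-15 | 103 15-20 |
Completion: 101=8  102=3  103=20  104=10  105=15
Turnaround (C−A): 101=7  102=3  103=19  104=1  105=4

6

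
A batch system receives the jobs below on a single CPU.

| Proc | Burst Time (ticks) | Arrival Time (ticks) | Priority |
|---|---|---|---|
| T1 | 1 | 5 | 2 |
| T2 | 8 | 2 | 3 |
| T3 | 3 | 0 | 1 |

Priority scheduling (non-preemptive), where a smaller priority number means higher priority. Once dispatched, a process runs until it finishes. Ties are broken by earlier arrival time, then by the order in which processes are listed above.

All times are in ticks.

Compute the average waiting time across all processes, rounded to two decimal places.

2.33

Gantt: | T3 0-3 | T2 3-11 | T1 11-12 |
Completion: T1=12  T2=11  T3=3
Waiting times: T1=6, T2=1, T3=0
Average waiting = (6+1+0) / 3 = 7/3 = 2.33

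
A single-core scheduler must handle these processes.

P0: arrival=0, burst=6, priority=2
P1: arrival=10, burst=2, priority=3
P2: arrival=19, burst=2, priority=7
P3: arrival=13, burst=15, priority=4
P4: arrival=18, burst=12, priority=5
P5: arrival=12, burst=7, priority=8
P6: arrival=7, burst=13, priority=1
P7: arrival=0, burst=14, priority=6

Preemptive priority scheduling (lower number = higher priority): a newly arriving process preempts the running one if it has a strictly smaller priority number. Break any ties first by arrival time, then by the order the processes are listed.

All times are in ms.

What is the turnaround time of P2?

45

Gantt: | P0 0-6 | P7 6-7 | P6 7-20 | P1 20-22 | P3 22-37 | P4 37-49 | P7 49-62 | P2 62-64 | P5 64-71 |
Completion: P0=6  P1=22  P2=64  P3=37  P4=49  P5=71  P6=20  P7=62
Turnaround (C−A): P0=6  P1=12  P2=45  P3=24  P4=31  P5=59  P6=13  P7=62
Turnaround(P2) = completion − arrival = 64 − 19 = 45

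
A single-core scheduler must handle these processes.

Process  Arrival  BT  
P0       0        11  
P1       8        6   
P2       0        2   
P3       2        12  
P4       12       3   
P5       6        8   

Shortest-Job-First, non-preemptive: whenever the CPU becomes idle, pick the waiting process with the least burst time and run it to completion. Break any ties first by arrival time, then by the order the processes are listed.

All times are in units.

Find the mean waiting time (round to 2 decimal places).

Gantt: | P2 0-2 | P0 2-13 | P4 13-16 | P1 16-22 | P5 22-30 | P3 30-42 |
Completion: P0=13  P1=22  P2=2  P3=42  P4=16  P5=30
Waiting times: P0=2, P1=8, P2=0, P3=28, P4=1, P5=16
Average waiting = (2+8+0+28+1+16) / 6 = 55/6 = 9.17

9.17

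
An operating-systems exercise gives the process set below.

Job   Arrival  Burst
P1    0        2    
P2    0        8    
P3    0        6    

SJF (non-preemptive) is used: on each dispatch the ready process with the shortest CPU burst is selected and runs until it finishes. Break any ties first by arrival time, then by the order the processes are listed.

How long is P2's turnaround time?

16

Gantt: | P1 0-2 | P3 2-8 | P2 8-16 |
Completion: P1=2  P2=16  P3=8
Turnaround (C−A): P1=2  P2=16  P3=8
Turnaround(P2) = completion − arrival = 16 − 0 = 16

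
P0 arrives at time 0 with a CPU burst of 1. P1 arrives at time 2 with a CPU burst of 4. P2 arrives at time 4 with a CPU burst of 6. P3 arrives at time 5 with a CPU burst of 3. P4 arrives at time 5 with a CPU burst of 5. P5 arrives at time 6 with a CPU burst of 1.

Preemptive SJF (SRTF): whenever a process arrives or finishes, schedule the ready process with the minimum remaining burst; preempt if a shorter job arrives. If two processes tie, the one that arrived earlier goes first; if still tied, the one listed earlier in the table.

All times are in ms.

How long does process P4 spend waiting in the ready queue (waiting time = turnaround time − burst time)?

5

Schedule: | P0 0-1 | idle 1-2 | P1 2-6 | P5 6-7 | P3 7-10 | P4 10-15 | P2 15-21 |
Completion: P0=1  P1=6  P2=21  P3=10  P4=15  P5=7
Turnaround (C−A): P0=1  P1=4  P2=17  P3=5  P4=10  P5=1
Waiting(P4) = turnaround − burst = 10 − 5 = 5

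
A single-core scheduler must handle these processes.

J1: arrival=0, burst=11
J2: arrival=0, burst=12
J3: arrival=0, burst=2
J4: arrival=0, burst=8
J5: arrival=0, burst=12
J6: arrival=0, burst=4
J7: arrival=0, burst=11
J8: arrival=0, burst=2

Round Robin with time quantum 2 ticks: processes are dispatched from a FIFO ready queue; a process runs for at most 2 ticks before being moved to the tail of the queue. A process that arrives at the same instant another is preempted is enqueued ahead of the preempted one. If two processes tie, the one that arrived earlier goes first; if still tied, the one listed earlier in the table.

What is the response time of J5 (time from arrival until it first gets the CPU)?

8

Gantt: | J1 0-2 | J2 2-4 | J3 4-6 | J4 6-8 | J5 8-10 | J6 10-12 | J7 12-14 | J8 14-16 | J1 16-18 | J2 18-20 | J4 20-22 | J5 22-24 | J6 24-26 | J7 26-28 | J1 28-30 | J2 30-32 | J4 32-34 | J5 34-36 | J7 36-38 | J1 38-40 | J2 40-42 | J4 42-44 | J5 44-46 | J7 46-48 | J1 48-50 | J2 50-52 | J5 52-54 | J7 54-56 | J1 56-57 | J2 57-59 | J5 59-61 | J7 61-62 |
Completion: J1=57  J2=59  J3=6  J4=44  J5=61  J6=26  J7=62  J8=16
Turnaround (C−A): J1=57  J2=59  J3=6  J4=44  J5=61  J6=26  J7=62  J8=16
Response(J5) = first start − arrival = 8 − 0 = 8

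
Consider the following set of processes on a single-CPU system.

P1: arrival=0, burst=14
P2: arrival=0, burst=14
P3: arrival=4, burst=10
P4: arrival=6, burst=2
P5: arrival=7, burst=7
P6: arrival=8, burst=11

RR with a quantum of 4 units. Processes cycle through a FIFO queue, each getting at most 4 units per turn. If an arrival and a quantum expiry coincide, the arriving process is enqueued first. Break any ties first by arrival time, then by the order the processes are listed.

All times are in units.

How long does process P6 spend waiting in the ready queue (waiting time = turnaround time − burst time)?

37

Gantt: | P1 0-4 | P2 4-8 | P3 8-12 | P1 12-16 | P4 16-18 | P5 18-22 | P6 22-26 | P2 26-30 | P3 30-34 | P1 34-38 | P5 38-41 | P6 41-45 | P2 45-49 | P3 49-51 | P1 51-53 | P6 53-56 | P2 56-58 |
Completion: P1=53  P2=58  P3=51  P4=18  P5=41  P6=56
Waiting(P6) = turnaround − burst = 48 − 11 = 37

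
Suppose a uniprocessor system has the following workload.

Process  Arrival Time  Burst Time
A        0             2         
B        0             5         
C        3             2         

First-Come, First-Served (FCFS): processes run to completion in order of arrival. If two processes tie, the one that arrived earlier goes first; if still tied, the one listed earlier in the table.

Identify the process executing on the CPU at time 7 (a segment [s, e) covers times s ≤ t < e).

Schedule: | A 0-2 | B 2-7 | C 7-9 |
Completion: A=2  B=7  C=9
Turnaround (C−A): A=2  B=7  C=6

C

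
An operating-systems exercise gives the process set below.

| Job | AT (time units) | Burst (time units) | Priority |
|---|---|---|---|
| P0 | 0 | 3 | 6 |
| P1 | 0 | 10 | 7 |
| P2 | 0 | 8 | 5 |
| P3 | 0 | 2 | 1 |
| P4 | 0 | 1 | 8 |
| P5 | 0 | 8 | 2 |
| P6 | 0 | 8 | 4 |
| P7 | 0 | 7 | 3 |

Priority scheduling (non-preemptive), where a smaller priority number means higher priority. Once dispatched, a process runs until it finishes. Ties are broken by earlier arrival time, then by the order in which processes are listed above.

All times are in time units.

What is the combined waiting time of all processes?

Timeline: | P3 0-2 | P5 2-10 | P7 10-17 | P6 17-25 | P2 25-33 | P0 33-36 | P1 36-46 | P4 46-47 |
Completion: P0=36  P1=46  P2=33  P3=2  P4=47  P5=10  P6=25  P7=17
Waiting = turnaround − burst: P0=33, P1=36, P2=25, P3=0, P4=46, P5=2, P6=17, P7=10
Total waiting = 33 + 36 + 25 + 0 + 46 + 2 + 17 + 10 = 169

169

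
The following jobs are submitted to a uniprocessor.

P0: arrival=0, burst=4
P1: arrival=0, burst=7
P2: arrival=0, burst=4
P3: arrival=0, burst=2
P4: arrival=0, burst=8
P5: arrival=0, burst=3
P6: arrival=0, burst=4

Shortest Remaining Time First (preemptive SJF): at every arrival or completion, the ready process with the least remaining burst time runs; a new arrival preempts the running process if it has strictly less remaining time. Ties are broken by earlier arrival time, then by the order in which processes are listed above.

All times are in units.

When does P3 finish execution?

Timeline: | P3 0-2 | P5 2-5 | P0 5-9 | P2 9-13 | P6 13-17 | P1 17-24 | P4 24-32 |
Completion: P0=9  P1=24  P2=13  P3=2  P4=32  P5=5  P6=17

2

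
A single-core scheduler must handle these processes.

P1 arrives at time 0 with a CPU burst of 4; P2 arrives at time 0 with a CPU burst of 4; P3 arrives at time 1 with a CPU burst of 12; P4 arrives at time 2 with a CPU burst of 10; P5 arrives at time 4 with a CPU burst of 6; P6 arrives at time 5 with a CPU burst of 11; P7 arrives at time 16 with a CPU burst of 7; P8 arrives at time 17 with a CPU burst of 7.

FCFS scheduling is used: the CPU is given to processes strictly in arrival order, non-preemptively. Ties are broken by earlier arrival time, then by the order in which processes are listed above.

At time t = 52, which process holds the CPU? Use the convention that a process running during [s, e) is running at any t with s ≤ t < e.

P7

Schedule: | P1 0-4 | P2 4-8 | P3 8-20 | P4 20-30 | P5 30-36 | P6 36-47 | P7 47-54 | P8 54-61 |
Completion: P1=4  P2=8  P3=20  P4=30  P5=36  P6=47  P7=54  P8=61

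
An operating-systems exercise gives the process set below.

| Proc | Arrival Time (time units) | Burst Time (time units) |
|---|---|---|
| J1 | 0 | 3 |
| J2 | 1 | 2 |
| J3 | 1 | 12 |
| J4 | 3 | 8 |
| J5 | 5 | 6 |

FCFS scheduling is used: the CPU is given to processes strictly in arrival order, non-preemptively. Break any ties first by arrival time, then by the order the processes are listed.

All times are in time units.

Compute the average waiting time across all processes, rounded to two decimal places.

Gantt: | J1 0-3 | J2 3-5 | J3 5-17 | J4 17-25 | J5 25-31 |
Completion: J1=3  J2=5  J3=17  J4=25  J5=31
Waiting times: J1=0, J2=2, J3=4, J4=14, J5=20
Average waiting = (0+2+4+14+20) / 5 = 40/5 = 8.00

8.00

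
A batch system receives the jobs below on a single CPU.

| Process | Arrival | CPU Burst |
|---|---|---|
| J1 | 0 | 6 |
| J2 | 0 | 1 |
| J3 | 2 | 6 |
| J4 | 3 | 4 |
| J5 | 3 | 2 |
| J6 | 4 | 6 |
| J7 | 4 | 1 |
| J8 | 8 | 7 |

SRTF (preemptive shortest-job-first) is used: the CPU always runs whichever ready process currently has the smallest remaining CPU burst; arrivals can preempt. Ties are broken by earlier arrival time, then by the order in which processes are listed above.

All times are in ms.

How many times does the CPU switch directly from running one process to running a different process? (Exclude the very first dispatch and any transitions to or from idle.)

Gantt: | J2 0-1 | J1 1-3 | J5 3-5 | J7 5-6 | J1 6-10 | J4 10-14 | J3 14-20 | J6 20-26 | J8 26-33 |
Completion: J1=10  J2=1  J3=20  J4=14  J5=5  J6=26  J7=6  J8=33
Turnaround (C−A): J1=10  J2=1  J3=18  J4=11  J5=2  J6=22  J7=2  J8=25

8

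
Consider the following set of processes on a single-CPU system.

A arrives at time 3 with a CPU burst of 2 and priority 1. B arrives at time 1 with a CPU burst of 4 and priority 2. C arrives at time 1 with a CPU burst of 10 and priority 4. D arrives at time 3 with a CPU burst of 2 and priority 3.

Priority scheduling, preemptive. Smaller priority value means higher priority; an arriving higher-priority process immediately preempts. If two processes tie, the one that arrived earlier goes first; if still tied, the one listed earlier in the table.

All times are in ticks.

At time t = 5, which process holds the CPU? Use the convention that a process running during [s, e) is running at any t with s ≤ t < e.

B

Gantt: | idle 0-1 | B 1-3 | A 3-5 | B 5-7 | D 7-9 | C 9-19 |
Completion: A=5  B=7  C=19  D=9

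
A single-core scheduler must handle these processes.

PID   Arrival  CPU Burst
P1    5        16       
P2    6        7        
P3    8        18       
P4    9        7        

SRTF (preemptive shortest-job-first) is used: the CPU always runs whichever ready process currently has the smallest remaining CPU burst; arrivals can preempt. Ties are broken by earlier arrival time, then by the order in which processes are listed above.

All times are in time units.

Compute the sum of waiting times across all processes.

Gantt: | idle 0-5 | P1 5-6 | P2 6-13 | P4 13-20 | P1 20-35 | P3 35-53 |
Completion: P1=35  P2=13  P3=53  P4=20
Turnaround (C−A): P1=30  P2=7  P3=45  P4=11
Waiting = turnaround − burst: P1=14, P2=0, P3=27, P4=4
Total waiting = 14 + 0 + 27 + 4 = 45

45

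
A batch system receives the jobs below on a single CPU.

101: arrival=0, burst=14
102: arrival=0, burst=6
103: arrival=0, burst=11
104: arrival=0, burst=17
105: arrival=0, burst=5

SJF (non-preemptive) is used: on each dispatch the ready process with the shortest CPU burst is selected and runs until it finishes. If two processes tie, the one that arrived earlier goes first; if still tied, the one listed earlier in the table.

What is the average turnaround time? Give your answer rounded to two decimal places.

Schedule: | 105 0-5 | 102 5-11 | 103 11-22 | 101 22-36 | 104 36-53 |
Completion: 101=36  102=11  103=22  104=53  105=5
Turnaround (C−A): 101=36  102=11  103=22  104=53  105=5
Turnaround times: 101=36, 102=11, 103=22, 104=53, 105=5
Average turnaround = (36+11+22+53+5) / 5 = 127/5 = 25.40

25.40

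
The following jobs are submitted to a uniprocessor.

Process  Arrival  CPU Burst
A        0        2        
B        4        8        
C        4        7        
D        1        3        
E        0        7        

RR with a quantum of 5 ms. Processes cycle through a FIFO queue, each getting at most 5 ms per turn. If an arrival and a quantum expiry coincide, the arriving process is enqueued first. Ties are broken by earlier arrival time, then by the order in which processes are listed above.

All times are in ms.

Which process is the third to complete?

Gantt: | A 0-2 | E 2-7 | D 7-10 | B 10-15 | C 15-20 | E 20-22 | B 22-25 | C 25-27 |
Completion: A=2  B=25  C=27  D=10  E=22
Finish order: A → D → E → B → C

E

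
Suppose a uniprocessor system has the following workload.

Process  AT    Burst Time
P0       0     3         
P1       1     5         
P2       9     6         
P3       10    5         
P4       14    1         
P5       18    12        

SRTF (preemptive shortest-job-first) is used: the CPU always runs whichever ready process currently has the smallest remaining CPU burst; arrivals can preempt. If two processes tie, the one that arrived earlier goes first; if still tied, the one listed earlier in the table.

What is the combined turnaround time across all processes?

Gantt: | P0 0-3 | P1 3-8 | idle 8-9 | P2 9-15 | P4 15-16 | P3 16-21 | P5 21-33 |
Completion: P0=3  P1=8  P2=15  P3=21  P4=16  P5=33
Turnaround (C−A): P0=3  P1=7  P2=6  P3=11  P4=2  P5=15
Turnaround = completion − arrival: P0=3, P1=7, P2=6, P3=11, P4=2, P5=15
Total turnaround = 3 + 7 + 6 + 11 + 2 + 15 = 44

44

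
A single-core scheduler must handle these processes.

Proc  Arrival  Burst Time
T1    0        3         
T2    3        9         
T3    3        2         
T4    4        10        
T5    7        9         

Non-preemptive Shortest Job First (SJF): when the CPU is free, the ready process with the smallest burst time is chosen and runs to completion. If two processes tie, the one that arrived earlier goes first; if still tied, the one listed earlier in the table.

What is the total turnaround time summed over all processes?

61

Gantt: | T1 0-3 | T3 3-5 | T2 5-14 | T5 14-23 | T4 23-33 |
Completion: T1=3  T2=14  T3=5  T4=33  T5=23
Turnaround (C−A): T1=3  T2=11  T3=2  T4=29  T5=16
Turnaround = completion − arrival: T1=3, T2=11, T3=2, T4=29, T5=16
Total turnaround = 3 + 11 + 2 + 29 + 16 = 61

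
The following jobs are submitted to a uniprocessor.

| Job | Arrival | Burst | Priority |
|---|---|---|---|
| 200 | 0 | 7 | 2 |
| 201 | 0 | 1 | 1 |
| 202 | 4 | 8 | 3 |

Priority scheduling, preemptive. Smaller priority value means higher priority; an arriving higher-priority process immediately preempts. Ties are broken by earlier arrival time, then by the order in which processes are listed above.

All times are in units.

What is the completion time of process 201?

1

Timeline: | 201 0-1 | 200 1-8 | 202 8-16 |
Completion: 200=8  201=1  202=16
Turnaround (C−A): 200=8  201=1  202=12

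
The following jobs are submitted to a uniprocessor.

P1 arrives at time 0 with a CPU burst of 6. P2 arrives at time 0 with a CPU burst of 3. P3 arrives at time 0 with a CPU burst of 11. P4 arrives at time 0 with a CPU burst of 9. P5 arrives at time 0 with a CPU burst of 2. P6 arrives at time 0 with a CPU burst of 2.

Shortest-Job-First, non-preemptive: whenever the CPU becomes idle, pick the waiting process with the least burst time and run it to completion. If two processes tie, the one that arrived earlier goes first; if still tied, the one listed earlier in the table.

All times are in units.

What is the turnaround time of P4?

Gantt: | P5 0-2 | P6 2-4 | P2 4-7 | P1 7-13 | P4 13-22 | P3 22-33 |
Completion: P1=13  P2=7  P3=33  P4=22  P5=2  P6=4
Turnaround (C−A): P1=13  P2=7  P3=33  P4=22  P5=2  P6=4
Turnaround(P4) = completion − arrival = 22 − 0 = 22

22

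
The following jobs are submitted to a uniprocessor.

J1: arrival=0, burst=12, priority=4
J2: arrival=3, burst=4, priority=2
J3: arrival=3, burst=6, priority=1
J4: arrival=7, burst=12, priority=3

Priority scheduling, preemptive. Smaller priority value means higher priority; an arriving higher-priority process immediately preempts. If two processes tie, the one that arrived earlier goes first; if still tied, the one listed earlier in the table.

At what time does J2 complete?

Schedule: | J1 0-3 | J3 3-9 | J2 9-13 | J4 13-25 | J1 25-34 |
Completion: J1=34  J2=13  J3=9  J4=25
Turnaround (C−A): J1=34  J2=10  J3=6  J4=18

13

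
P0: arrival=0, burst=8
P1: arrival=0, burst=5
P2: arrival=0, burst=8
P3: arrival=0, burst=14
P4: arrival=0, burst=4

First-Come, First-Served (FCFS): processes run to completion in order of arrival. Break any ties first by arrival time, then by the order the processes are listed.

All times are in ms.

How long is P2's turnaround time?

Gantt: | P0 0-8 | P1 8-13 | P2 13-21 | P3 21-35 | P4 35-39 |
Completion: P0=8  P1=13  P2=21  P3=35  P4=39
Turnaround(P2) = completion − arrival = 21 − 0 = 21

21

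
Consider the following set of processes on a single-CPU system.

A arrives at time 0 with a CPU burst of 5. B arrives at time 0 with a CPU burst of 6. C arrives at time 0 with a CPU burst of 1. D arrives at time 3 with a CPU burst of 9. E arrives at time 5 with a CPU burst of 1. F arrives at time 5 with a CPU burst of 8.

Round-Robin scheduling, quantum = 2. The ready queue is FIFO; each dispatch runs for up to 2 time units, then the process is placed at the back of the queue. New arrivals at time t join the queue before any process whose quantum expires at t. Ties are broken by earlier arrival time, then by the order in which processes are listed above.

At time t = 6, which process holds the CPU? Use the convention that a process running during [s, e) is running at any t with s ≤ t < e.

Schedule: | A 0-2 | B 2-4 | C 4-5 | A 5-7 | D 7-9 | B 9-11 | E 11-12 | F 12-14 | A 14-15 | D 15-17 | B 17-19 | F 19-21 | D 21-23 | F 23-25 | D 25-27 | F 27-29 | D 29-30 |
Completion: A=15  B=19  C=5  D=30  E=12  F=29
Turnaround (C−A): A=15  B=19  C=5  D=27  E=7  F=24

A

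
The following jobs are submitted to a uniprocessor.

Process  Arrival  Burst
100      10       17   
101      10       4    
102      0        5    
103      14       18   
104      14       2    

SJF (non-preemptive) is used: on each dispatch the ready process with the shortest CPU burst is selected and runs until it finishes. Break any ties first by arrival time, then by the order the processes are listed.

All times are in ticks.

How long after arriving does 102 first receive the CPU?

Schedule: | 102 0-5 | idle 5-10 | 101 10-14 | 104 14-16 | 100 16-33 | 103 33-51 |
Completion: 100=33  101=14  102=5  103=51  104=16
Response(102) = first start − arrival = 0 − 0 = 0

0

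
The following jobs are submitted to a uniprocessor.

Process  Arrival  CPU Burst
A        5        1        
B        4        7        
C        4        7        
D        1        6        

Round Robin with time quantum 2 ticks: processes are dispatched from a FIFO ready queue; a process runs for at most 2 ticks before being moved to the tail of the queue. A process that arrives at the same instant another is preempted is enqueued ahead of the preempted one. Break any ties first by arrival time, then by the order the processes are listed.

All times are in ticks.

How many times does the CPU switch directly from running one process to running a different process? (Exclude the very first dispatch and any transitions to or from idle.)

Schedule: | idle 0-1 | D 1-5 | B 5-7 | C 7-9 | A 9-10 | D 10-12 | B 12-14 | C 14-16 | B 16-18 | C 18-20 | B 20-21 | C 21-22 |
Completion: A=10  B=21  C=22  D=12

10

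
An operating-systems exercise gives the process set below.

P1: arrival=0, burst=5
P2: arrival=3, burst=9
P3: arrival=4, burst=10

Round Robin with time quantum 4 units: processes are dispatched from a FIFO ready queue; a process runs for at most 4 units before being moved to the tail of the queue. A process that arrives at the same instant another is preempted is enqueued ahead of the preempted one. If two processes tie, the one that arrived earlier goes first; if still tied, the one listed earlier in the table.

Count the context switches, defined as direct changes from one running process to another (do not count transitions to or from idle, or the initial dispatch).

7

Timeline: | P1 0-4 | P2 4-8 | P3 8-12 | P1 12-13 | P2 13-17 | P3 17-21 | P2 21-22 | P3 22-24 |
Completion: P1=13  P2=22  P3=24
Turnaround (C−A): P1=13  P2=19  P3=20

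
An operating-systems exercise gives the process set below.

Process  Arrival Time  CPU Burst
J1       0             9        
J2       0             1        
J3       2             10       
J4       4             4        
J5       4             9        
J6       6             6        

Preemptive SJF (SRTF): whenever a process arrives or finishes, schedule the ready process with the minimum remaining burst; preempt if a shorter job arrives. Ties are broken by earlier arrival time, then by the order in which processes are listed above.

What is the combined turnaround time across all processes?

95

Schedule: | J2 0-1 | J1 1-4 | J4 4-8 | J1 8-14 | J6 14-20 | J5 20-29 | J3 29-39 |
Completion: J1=14  J2=1  J3=39  J4=8  J5=29  J6=20
Turnaround = completion − arrival: J1=14, J2=1, J3=37, J4=4, J5=25, J6=14
Total turnaround = 14 + 1 + 37 + 4 + 25 + 14 = 95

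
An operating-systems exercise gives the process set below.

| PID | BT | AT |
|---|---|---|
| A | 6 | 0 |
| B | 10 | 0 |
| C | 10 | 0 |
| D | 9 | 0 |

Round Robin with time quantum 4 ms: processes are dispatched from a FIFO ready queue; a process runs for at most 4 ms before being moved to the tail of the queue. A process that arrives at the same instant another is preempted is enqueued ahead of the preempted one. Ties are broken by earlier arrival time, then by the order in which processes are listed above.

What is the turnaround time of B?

32

Schedule: | A 0-4 | B 4-8 | C 8-12 | D 12-16 | A 16-18 | B 18-22 | C 22-26 | D 26-30 | B 30-32 | C 32-34 | D 34-35 |
Completion: A=18  B=32  C=34  D=35
Turnaround (C−A): A=18  B=32  C=34  D=35
Turnaround(B) = completion − arrival = 32 − 0 = 32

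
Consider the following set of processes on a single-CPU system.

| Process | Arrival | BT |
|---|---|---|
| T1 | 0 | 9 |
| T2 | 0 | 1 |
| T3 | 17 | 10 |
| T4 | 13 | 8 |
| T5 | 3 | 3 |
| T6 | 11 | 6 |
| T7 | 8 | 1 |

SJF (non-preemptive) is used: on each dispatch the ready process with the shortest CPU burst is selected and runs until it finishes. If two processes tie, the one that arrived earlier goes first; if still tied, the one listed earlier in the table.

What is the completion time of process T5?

14

Schedule: | T2 0-1 | T1 1-10 | T7 10-11 | T5 11-14 | T6 14-20 | T4 20-28 | T3 28-38 |
Completion: T1=10  T2=1  T3=38  T4=28  T5=14  T6=20  T7=11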